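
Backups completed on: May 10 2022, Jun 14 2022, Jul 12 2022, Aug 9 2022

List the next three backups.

Gaps: 35, 28, 28 days — a mix of 28 and 35. Every date is a Tuesday.
Each is the 2nd Tuesday of its month.
September 2022 — 2nd Tuesday is Sep 13 2022.
2nd Tuesday of October 2022: Oct 11 2022.
2nd Tuesday of November 2022: Nov 8 2022.

Sep 13 2022, Oct 11 2022, Nov 8 2022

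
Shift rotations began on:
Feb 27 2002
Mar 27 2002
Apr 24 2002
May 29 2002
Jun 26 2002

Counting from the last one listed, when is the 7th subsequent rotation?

All Wednesdays; the gaps (28, 28, 35, 28) vary with month length.
This is the last Wednesday of each month.
July 2002 ends with Wednesday Jul 31 2002.
August 2002 ends with Wednesday Aug 28 2002.
September 2002 ends with Wednesday Sep 25 2002.
October 2002 ends with Wednesday Oct 30 2002.
Last Wednesday of November 2002: Nov 27 2002.
December 2002 ends with Wednesday Dec 25 2002.
January 2003 ends with Wednesday Jan 29 2003.

Jan 29 2003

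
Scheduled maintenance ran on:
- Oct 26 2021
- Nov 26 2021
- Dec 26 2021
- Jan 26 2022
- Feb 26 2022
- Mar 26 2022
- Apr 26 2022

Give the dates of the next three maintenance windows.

The day-of-month is always 26 (31, 30, 31, 31, 28, 31 days between events).
So this recurs on the 26th of each month.
Next: May 2022 → May 26 2022.
June 2022: Jun 26 2022.
Next: July 2022 → Jul 26 2022.

May 26 2022, Jun 26 2022, Jul 26 2022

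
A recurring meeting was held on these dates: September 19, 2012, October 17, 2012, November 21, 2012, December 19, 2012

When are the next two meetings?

Gaps: 28, 35, 28 days — a mix of 28 and 35. Every date is a Wednesday.
Each is the 3rd Wednesday of its month.
January 2013 — 3rd Wednesday is January 16, 2013.
February 2013 — 3rd Wednesday is February 20, 2013.

January 16, 2013; February 20, 2013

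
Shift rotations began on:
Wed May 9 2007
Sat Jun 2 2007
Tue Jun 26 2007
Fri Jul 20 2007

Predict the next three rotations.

Every event comes 24 days after the last (24, 24, 24).
Fri Jul 20 2007 + 24 days = Mon Aug 13 2007.
Mon Aug 13 2007 + 24 days = Thu Sep 6 2007.
Thu Sep 6 2007 + 24 days = Sun Sep 30 2007.

Mon Aug 13 2007, Thu Sep 6 2007, Sun Sep 30 2007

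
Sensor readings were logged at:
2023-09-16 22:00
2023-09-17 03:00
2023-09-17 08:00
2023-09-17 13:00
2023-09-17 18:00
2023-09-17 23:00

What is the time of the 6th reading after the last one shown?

2023-09-19 05:00

The interval is a steady 5 hours (5, 5, 5, 5, 5).
2023-09-17 23:00 + 5 h = 2023-09-18 04:00.
2023-09-18 04:00 + 5 h = 2023-09-18 09:00.
2023-09-18 09:00 + 5 h = 2023-09-18 14:00.
2023-09-18 14:00 + 5 h = 2023-09-18 19:00.
2023-09-18 19:00 + 5 h = 2023-09-19 00:00.
2023-09-19 00:00 + 5 h = 2023-09-19 05:00.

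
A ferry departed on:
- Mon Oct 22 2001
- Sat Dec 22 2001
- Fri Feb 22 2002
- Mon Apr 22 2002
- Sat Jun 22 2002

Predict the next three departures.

Each date is the 22nd; the gaps (61, 62, 59, 61) track the month lengths.
The rule is the 22nd of every 2 months.
August 2002: Thu Aug 22 2002.
October 2002: Tue Oct 22 2002.
December 2002: Sun Dec 22 2002.

Thu Aug 22 2002, Tue Oct 22 2002, Sun Dec 22 2002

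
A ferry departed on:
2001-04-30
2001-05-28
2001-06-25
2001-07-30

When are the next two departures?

2001-08-27, 2001-09-24

All Mondays; the gaps (28, 28, 35) vary with month length.
This is the last Monday of each month.
August 2001 ends with Monday 2001-08-27.
September 2001 ends with Monday 2001-09-24.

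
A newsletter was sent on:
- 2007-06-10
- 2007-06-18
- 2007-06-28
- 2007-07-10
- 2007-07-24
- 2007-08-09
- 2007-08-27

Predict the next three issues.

2007-09-16, 2007-10-08, 2007-11-01

Intervals are 8, 10, 12, 14, 16, 18 days — an arithmetic progression with common difference 2.
Next gap: 20 days. 2007-08-27 + 20 days = 2007-09-16.
Next gap: 22 days. 2007-09-16 + 22 days = 2007-10-08.
Next gap: 24 days. 2007-10-08 + 24 days = 2007-11-01.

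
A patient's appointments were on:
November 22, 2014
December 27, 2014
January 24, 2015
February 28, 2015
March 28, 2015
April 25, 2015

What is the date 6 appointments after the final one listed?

All dates are Saturdays, 35, 28, 35, 28, 28 days apart.
Specifically, the 4th Saturday of each month.
4th Saturday of May 2015: May 23, 2015.
June 2015 — 4th Saturday is June 27, 2015.
4th Saturday of July 2015: July 25, 2015.
4th Saturday of August 2015: August 22, 2015.
4th Saturday of September 2015: September 26, 2015.
October 2015 — 4th Saturday is October 24, 2015.

October 24, 2015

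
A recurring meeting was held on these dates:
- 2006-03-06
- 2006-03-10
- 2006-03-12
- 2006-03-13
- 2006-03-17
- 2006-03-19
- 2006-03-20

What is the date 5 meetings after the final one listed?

2006-04-02

Gaps: 4, 2, 1, 4, 2, 1 days — not constant, but cyclic with period 3.
The events fall on every Monday, Friday and Sunday.
The following Friday is 2006-03-24.
Next Sunday: 2006-03-26.
Next Monday: 2006-03-27.
The following Friday is 2006-03-31.
Next Sunday: 2006-04-02.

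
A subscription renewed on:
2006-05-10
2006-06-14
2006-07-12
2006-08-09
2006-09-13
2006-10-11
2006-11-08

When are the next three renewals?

2006-12-13, 2007-01-10, 2007-02-14

All dates are Wednesdays, 35, 28, 28, 35, 28, 28 days apart.
Specifically, the 2nd Wednesday of each month.
2nd Wednesday of December 2006: 2006-12-13.
2nd Wednesday of January 2007: 2007-01-10.
2nd Wednesday of February 2007: 2007-02-14.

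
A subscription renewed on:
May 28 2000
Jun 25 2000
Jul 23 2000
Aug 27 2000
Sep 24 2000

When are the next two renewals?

All dates are Sundays, 28, 28, 35, 28 days apart.
Specifically, the 4th Sunday of each month.
4th Sunday of October 2000: Oct 22 2000.
4th Sunday of November 2000: Nov 26 2000.

Oct 22 2000, Nov 26 2000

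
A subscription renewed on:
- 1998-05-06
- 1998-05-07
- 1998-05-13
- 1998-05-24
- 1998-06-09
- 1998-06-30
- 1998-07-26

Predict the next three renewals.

1998-08-26, 1998-10-01, 1998-11-11

The spacing grows by 5 each time: 1, 6, 11, 16, 21, 26 days.
Next gap: 31 days. 1998-07-26 + 31 days = 1998-08-26.
Next gap: 36 days. 1998-08-26 + 36 days = 1998-10-01.
Next gap: 41 days. 1998-10-01 + 41 days = 1998-11-11.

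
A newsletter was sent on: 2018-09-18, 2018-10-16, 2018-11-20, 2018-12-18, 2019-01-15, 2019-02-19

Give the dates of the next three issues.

2019-03-19, 2019-04-16, 2019-05-21

Gaps: 28, 35, 28, 28, 35 days — a mix of 28 and 35. Every date is a Tuesday.
Each is the 3rd Tuesday of its month.
March 2019 — 3rd Tuesday is 2019-03-19.
April 2019 — 3rd Tuesday is 2019-04-16.
May 2019 — 3rd Tuesday is 2019-05-21.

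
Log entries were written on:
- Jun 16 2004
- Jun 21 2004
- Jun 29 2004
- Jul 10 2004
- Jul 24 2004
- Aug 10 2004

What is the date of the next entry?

Aug 30 2004

Intervals are 5, 8, 11, 14, 17 days — an arithmetic progression with common difference 3.
Next gap: 20 days. Aug 10 2004 + 20 days = Aug 30 2004.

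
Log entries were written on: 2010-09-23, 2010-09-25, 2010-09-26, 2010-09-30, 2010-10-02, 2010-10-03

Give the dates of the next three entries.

2010-10-07, 2010-10-09, 2010-10-10

Every event lands on a Thursday or Saturday or Sunday (gaps cycle 2, 1, 4, 2, 1).
So the schedule is: every Thursday, Saturday and Sunday.
Next Thursday: 2010-10-07.
The following Saturday is 2010-10-09.
The following Sunday is 2010-10-10.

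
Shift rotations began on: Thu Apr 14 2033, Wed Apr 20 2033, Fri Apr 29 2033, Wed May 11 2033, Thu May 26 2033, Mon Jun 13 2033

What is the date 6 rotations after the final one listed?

The spacing grows by 3 each time: 6, 9, 12, 15, 18 days.
Next gap: 21 days. Mon Jun 13 2033 + 21 days = Mon Jul 4 2033.
Next gap: 24 days. Mon Jul 4 2033 + 24 days = Thu Jul 28 2033.
Next gap: 27 days. Thu Jul 28 2033 + 27 days = Wed Aug 24 2033.
Next gap: 30 days. Wed Aug 24 2033 + 30 days = Fri Sep 23 2033.
Next gap: 33 days. Fri Sep 23 2033 + 33 days = Wed Oct 26 2033.
Next gap: 36 days. Wed Oct 26 2033 + 36 days = Thu Dec 1 2033.

Thu Dec 1 2033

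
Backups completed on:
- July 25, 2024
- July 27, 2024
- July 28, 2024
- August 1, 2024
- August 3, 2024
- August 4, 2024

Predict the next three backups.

August 8, 2024; August 10, 2024; August 11, 2024

The gap pattern 2, 1, 4, 2, 1 repeats every 3 events.
These are the Thursdays, Saturdays and Sundays of each week.
The following Thursday is August 8, 2024.
The following Saturday is August 10, 2024.
The following Sunday is August 11, 2024.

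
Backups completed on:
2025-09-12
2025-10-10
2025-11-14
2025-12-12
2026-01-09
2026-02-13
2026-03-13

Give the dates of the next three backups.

2026-04-10, 2026-05-08, 2026-06-12

These are Fridays at 28- or 35-day spacing (28, 35, 28, 28, 35, 28).
The pattern: 2nd Friday of the month.
2nd Friday of April 2026: 2026-04-10.
May 2026 — 2nd Friday is 2026-05-08.
2nd Friday of June 2026: 2026-06-12.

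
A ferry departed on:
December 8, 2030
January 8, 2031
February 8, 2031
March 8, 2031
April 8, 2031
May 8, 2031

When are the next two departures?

Gaps: 31, 31, 28, 31, 30 days — not constant. Every event is on the 8th of the month.
Pattern: the 8th of each month.
June 2031: June 8, 2031.
Next: July 2031 → July 8, 2031.

June 8, 2031; July 8, 2031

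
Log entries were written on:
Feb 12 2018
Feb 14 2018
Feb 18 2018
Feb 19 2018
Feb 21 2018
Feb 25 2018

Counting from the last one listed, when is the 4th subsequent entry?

Mar 5 2018

Gaps: 2, 4, 1, 2, 4 days — not constant, but cyclic with period 3.
The events fall on every Monday, Wednesday and Sunday.
Next Monday: Feb 26 2018.
The following Wednesday is Feb 28 2018.
The following Sunday is Mar 4 2018.
Next Monday: Mar 5 2018.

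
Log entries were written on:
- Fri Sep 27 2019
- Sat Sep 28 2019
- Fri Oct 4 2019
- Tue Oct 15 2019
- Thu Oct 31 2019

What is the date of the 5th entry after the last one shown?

Fri Apr 3 2020

The spacing grows by 5 each time: 1, 6, 11, 16 days.
Next gap: 21 days. Thu Oct 31 2019 + 21 days = Thu Nov 21 2019.
Next gap: 26 days. Thu Nov 21 2019 + 26 days = Tue Dec 17 2019.
Next gap: 31 days. Tue Dec 17 2019 + 31 days = Fri Jan 17 2020.
Next gap: 36 days. Fri Jan 17 2020 + 36 days = Sat Feb 22 2020.
Next gap: 41 days. Sat Feb 22 2020 + 41 days = Fri Apr 3 2020.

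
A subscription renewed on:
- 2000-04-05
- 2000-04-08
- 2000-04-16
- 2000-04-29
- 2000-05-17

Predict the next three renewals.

2000-06-09, 2000-07-07, 2000-08-09

Gaps: 3, 8, 13, 18 days — each gap is 5 larger than the previous one.
Next gap: 23 days. 2000-05-17 + 23 days = 2000-06-09.
Next gap: 28 days. 2000-06-09 + 28 days = 2000-07-07.
Next gap: 33 days. 2000-07-07 + 33 days = 2000-08-09.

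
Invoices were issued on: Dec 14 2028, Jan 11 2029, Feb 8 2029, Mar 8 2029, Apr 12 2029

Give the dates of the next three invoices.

These are Thursdays at 28- or 35-day spacing (28, 28, 28, 35).
The pattern: 2nd Thursday of the month.
2nd Thursday of May 2029: May 10 2029.
June 2029 — 2nd Thursday is Jun 14 2029.
July 2029 — 2nd Thursday is Jul 12 2029.

May 10 2029, Jun 14 2029, Jul 12 2029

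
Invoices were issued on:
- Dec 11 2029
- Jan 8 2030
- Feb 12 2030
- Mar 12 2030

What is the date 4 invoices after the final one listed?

These are Tuesdays at 28- or 35-day spacing (28, 35, 28).
The pattern: 2nd Tuesday of the month.
April 2030 — 2nd Tuesday is Apr 9 2030.
2nd Tuesday of May 2030: May 14 2030.
June 2030 — 2nd Tuesday is Jun 11 2030.
July 2030 — 2nd Tuesday is Jul 9 2030.

Jul 9 2030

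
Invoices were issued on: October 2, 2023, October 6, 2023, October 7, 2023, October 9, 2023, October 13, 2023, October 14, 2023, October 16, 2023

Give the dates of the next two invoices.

October 20, 2023; October 21, 2023

The gap pattern 4, 1, 2, 4, 1, 2 repeats every 3 events.
These are the Mondays, Fridays and Saturdays of each week.
Next Friday: October 20, 2023.
The following Saturday is October 21, 2023.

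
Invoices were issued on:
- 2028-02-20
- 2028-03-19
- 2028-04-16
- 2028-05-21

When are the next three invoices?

Gaps: 28, 28, 35 days — a mix of 28 and 35. Every date is a Sunday.
Each is the 3rd Sunday of its month.
3rd Sunday of June 2028: 2028-06-18.
3rd Sunday of July 2028: 2028-07-16.
3rd Sunday of August 2028: 2028-08-20.

2028-06-18, 2028-07-16, 2028-08-20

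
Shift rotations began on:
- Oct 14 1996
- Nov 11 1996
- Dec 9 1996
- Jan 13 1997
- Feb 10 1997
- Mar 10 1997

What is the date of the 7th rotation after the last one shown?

Oct 13 1997

These are Mondays at 28- or 35-day spacing (28, 28, 35, 28, 28).
The pattern: 2nd Monday of the month.
2nd Monday of April 1997: Apr 14 1997.
May 1997 — 2nd Monday is May 12 1997.
June 1997 — 2nd Monday is Jun 9 1997.
2nd Monday of July 1997: Jul 14 1997.
August 1997 — 2nd Monday is Aug 11 1997.
2nd Monday of September 1997: Sep 8 1997.
2nd Monday of October 1997: Oct 13 1997.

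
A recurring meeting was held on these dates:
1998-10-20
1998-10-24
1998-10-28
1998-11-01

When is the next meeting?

1998-11-05

Every event comes 4 days after the last (4, 4, 4).
1998-11-01 + 4 days = 1998-11-05.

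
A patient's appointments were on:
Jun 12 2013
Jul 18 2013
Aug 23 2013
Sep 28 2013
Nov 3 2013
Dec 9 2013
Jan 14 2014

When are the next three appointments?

Feb 19 2014, Mar 27 2014, May 2 2014

Every event comes 36 days after the last (36, 36, 36, 36, 36, 36).
Jan 14 2014 + 36 days = Feb 19 2014.
Feb 19 2014 + 36 days = Mar 27 2014.
Mar 27 2014 + 36 days = May 2 2014.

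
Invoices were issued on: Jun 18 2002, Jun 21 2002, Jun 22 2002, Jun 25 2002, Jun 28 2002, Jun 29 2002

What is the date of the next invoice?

Every event lands on a Tuesday or Friday or Saturday (gaps cycle 3, 1, 3, 3, 1).
So the schedule is: every Tuesday, Friday and Saturday.
Next Tuesday: Jul 2 2002.

Jul 2 2002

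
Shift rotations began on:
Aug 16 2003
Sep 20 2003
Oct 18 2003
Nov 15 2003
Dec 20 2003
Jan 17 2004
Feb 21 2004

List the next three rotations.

All dates are Saturdays, 35, 28, 28, 35, 28, 35 days apart.
Specifically, the 3rd Saturday of each month.
3rd Saturday of March 2004: Mar 20 2004.
April 2004 — 3rd Saturday is Apr 17 2004.
3rd Saturday of May 2004: May 15 2004.

Mar 20 2004, Apr 17 2004, May 15 2004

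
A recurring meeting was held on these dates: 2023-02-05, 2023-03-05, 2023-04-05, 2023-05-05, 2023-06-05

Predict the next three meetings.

Gaps: 28, 31, 30, 31 days — not constant. Every event is on the 5th of the month.
Pattern: the 5th of each month.
July 2023: 2023-07-05.
August 2023: 2023-08-05.
Next: September 2023 → 2023-09-05.

2023-07-05, 2023-08-05, 2023-09-05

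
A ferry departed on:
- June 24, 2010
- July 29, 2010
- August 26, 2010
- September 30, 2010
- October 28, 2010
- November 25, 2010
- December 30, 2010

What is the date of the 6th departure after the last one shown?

These are Thursdays with 35, 28, 35, 28, 28, 35-day gaps.
Each is the final Thursday of its month — July 29, 2010 is past the 28th, so '4th Thursday' doesn't fit.
January 2011 ends with Thursday January 27, 2011.
February 2011 ends with Thursday February 24, 2011.
Last Thursday of March 2011: March 31, 2011.
Last Thursday of April 2011: April 28, 2011.
May 2011 ends with Thursday May 26, 2011.
June 2011 ends with Thursday June 30, 2011.

June 30, 2011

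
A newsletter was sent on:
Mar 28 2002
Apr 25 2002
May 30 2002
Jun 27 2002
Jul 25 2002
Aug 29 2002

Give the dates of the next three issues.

Sep 26 2002, Oct 31 2002, Nov 28 2002

All Thursdays; the gaps (28, 35, 28, 28, 35) vary with month length.
This is the last Thursday of each month.
Last Thursday of September 2002: Sep 26 2002.
October 2002 ends with Thursday Oct 31 2002.
November 2002 ends with Thursday Nov 28 2002.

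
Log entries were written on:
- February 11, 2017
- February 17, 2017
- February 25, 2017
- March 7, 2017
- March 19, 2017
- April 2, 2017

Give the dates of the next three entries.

Gaps: 6, 8, 10, 12, 14 days — each gap is 2 larger than the previous one.
Next gap: 16 days. April 2, 2017 + 16 days = April 18, 2017.
Next gap: 18 days. April 18, 2017 + 18 days = May 6, 2017.
Next gap: 20 days. May 6, 2017 + 20 days = May 26, 2017.

April 18, 2017; May 6, 2017; May 26, 2017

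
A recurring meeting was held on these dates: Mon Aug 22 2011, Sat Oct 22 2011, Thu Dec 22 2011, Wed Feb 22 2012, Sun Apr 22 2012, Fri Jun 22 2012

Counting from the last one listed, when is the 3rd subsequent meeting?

Gaps: 61, 61, 62, 60, 61 days — not constant. Every event is on the 22nd of the month.
Pattern: the 22nd of every 2 months.
Next: August 2012 → Wed Aug 22 2012.
October 2012: Mon Oct 22 2012.
December 2012: Sat Dec 22 2012.

Sat Dec 22 2012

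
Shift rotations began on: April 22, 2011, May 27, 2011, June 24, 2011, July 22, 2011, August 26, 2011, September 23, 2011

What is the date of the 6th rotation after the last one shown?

March 23, 2012

These are Fridays at 28- or 35-day spacing (35, 28, 28, 35, 28).
The pattern: 4th Friday of the month.
4th Friday of October 2011: October 28, 2011.
4th Friday of November 2011: November 25, 2011.
December 2011 — 4th Friday is December 23, 2011.
January 2012 — 4th Friday is January 27, 2012.
4th Friday of February 2012: February 24, 2012.
March 2012 — 4th Friday is March 23, 2012.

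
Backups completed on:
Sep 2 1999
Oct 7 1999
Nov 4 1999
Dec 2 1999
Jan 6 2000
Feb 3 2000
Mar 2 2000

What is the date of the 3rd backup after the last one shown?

These are Thursdays at 28- or 35-day spacing (35, 28, 28, 35, 28, 28).
The pattern: 1st Thursday of the month.
April 2000 — 1st Thursday is Apr 6 2000.
1st Thursday of May 2000: May 4 2000.
June 2000 — 1st Thursday is Jun 1 2000.

Jun 1 2000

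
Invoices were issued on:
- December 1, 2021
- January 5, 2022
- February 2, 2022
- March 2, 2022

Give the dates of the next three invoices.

April 6, 2022; May 4, 2022; June 1, 2022

These are Wednesdays at 28- or 35-day spacing (35, 28, 28).
The pattern: 1st Wednesday of the month.
1st Wednesday of April 2022: April 6, 2022.
1st Wednesday of May 2022: May 4, 2022.
June 2022 — 1st Wednesday is June 1, 2022.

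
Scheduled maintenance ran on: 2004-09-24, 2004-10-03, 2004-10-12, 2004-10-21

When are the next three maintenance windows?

Every event comes 9 days after the last (9, 9, 9).
2004-10-21 + 9 days = 2004-10-30.
2004-10-30 + 9 days = 2004-11-08.
2004-11-08 + 9 days = 2004-11-17.

2004-10-30, 2004-11-08, 2004-11-17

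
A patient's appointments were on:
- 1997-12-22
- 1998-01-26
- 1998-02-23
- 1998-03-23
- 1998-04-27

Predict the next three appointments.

All dates are Mondays, 35, 28, 28, 35 days apart.
Specifically, the 4th Monday of each month.
May 1998 — 4th Monday is 1998-05-25.
4th Monday of June 1998: 1998-06-22.
July 1998 — 4th Monday is 1998-07-27.

1998-05-25, 1998-06-22, 1998-07-27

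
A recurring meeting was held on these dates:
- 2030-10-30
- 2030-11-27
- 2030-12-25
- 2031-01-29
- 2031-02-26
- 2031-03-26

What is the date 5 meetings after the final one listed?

2031-08-27

These are Wednesdays with 28, 28, 35, 28, 28-day gaps.
Each is the final Wednesday of its month — 2030-10-30 is past the 28th, so '4th Wednesday' doesn't fit.
April 2031 ends with Wednesday 2031-04-30.
Last Wednesday of May 2031: 2031-05-28.
Last Wednesday of June 2031: 2031-06-25.
Last Wednesday of July 2031: 2031-07-30.
Last Wednesday of August 2031: 2031-08-27.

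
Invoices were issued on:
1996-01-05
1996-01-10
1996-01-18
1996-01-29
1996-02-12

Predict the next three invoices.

Gaps: 5, 8, 11, 14 days — each gap is 3 larger than the previous one.
Next gap: 17 days. 1996-02-12 + 17 days = 1996-02-29.
Next gap: 20 days. 1996-02-29 + 20 days = 1996-03-20.
Next gap: 23 days. 1996-03-20 + 23 days = 1996-04-12.

1996-02-29, 1996-03-20, 1996-04-12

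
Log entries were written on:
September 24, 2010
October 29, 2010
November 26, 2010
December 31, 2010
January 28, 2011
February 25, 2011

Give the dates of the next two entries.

March 25, 2011; April 29, 2011

These are Fridays with 35, 28, 35, 28, 28-day gaps.
Each is the final Friday of its month — October 29, 2010 is past the 28th, so '4th Friday' doesn't fit.
March 2011 ends with Friday March 25, 2011.
Last Friday of April 2011: April 29, 2011.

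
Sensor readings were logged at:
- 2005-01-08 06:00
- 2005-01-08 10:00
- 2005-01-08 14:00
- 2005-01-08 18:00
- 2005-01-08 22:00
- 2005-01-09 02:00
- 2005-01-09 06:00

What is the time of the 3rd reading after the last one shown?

The interval is a steady 4 hours (4, 4, 4, 4, 4, 4).
2005-01-09 06:00 + 4 h = 2005-01-09 10:00.
2005-01-09 10:00 + 4 h = 2005-01-09 14:00.
2005-01-09 14:00 + 4 h = 2005-01-09 18:00.

2005-01-09 18:00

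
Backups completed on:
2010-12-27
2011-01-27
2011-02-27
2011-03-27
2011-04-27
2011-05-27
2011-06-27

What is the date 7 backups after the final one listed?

Gaps: 31, 31, 28, 31, 30, 31 days — not constant. Every event is on the 27th of the month.
Pattern: the 27th of each month.
July 2011: 2011-07-27.
August 2011: 2011-08-27.
Next: September 2011 → 2011-09-27.
Next: October 2011 → 2011-10-27.
November 2011: 2011-11-27.
Next: December 2011 → 2011-12-27.
January 2012: 2012-01-27.

2012-01-27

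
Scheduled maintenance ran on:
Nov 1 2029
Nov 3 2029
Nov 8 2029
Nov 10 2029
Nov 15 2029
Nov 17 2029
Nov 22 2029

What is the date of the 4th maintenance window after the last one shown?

Every event lands on a Thursday or Saturday (gaps cycle 2, 5, 2, 5, 2, 5).
So the schedule is: every Thursday and Saturday.
The following Saturday is Nov 24 2029.
Next Thursday: Nov 29 2029.
The following Saturday is Dec 1 2029.
The following Thursday is Dec 6 2029.

Dec 6 2029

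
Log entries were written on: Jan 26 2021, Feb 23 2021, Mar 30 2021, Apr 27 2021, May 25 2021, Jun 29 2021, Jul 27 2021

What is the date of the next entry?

These are Tuesdays with 28, 35, 28, 28, 35, 28-day gaps.
Each is the final Tuesday of its month — Mar 30 2021 is past the 28th, so '4th Tuesday' doesn't fit.
Last Tuesday of August 2021: Aug 31 2021.

Aug 31 2021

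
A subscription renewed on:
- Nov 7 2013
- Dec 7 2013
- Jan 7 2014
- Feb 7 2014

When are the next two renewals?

Mar 7 2014, Apr 7 2014

The day-of-month is always 7 (30, 31, 31 days between events).
So this recurs on the 7th of each month.
March 2014: Mar 7 2014.
Next: April 2014 → Apr 7 2014.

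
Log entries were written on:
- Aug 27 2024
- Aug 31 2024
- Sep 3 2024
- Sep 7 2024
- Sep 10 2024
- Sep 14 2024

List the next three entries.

Sep 17 2024, Sep 21 2024, Sep 24 2024

Gaps: 4, 3, 4, 3, 4 days — not constant, but cyclic with period 2.
The events fall on every Tuesday and Saturday.
Next Tuesday: Sep 17 2024.
Next Saturday: Sep 21 2024.
The following Tuesday is Sep 24 2024.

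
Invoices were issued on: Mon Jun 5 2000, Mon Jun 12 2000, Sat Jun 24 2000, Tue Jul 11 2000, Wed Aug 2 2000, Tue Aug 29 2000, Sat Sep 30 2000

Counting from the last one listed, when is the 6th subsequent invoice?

Tue Jul 24 2001

Gaps: 7, 12, 17, 22, 27, 32 days — each gap is 5 larger than the previous one.
Next gap: 37 days. Sat Sep 30 2000 + 37 days = Mon Nov 6 2000.
Next gap: 42 days. Mon Nov 6 2000 + 42 days = Mon Dec 18 2000.
Next gap: 47 days. Mon Dec 18 2000 + 47 days = Sat Feb 3 2001.
Next gap: 52 days. Sat Feb 3 2001 + 52 days = Tue Mar 27 2001.
Next gap: 57 days. Tue Mar 27 2001 + 57 days = Wed May 23 2001.
Next gap: 62 days. Wed May 23 2001 + 62 days = Tue Jul 24 2001.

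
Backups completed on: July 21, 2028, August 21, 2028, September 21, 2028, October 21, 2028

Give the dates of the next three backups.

Each date is the 21st; the gaps (31, 31, 30) track the month lengths.
The rule is the 21st of each month.
Next: November 2028 → November 21, 2028.
Next: December 2028 → December 21, 2028.
Next: January 2029 → January 21, 2029.

November 21, 2028; December 21, 2028; January 21, 2029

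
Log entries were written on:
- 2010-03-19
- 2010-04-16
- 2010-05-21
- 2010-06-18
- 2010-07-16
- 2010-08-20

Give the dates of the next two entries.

2010-09-17, 2010-10-15

These are Fridays at 28- or 35-day spacing (28, 35, 28, 28, 35).
The pattern: 3rd Friday of the month.
September 2010 — 3rd Friday is 2010-09-17.
October 2010 — 3rd Friday is 2010-10-15.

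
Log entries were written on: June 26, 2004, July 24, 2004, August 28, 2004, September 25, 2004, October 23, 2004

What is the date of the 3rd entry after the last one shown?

January 22, 2005

These are Saturdays at 28- or 35-day spacing (28, 35, 28, 28).
The pattern: 4th Saturday of the month.
November 2004 — 4th Saturday is November 27, 2004.
December 2004 — 4th Saturday is December 25, 2004.
January 2005 — 4th Saturday is January 22, 2005.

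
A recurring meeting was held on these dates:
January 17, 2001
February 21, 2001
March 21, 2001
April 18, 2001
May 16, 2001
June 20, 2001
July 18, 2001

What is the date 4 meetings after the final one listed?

These are Wednesdays at 28- or 35-day spacing (35, 28, 28, 28, 35, 28).
The pattern: 3rd Wednesday of the month.
August 2001 — 3rd Wednesday is August 15, 2001.
September 2001 — 3rd Wednesday is September 19, 2001.
3rd Wednesday of October 2001: October 17, 2001.
November 2001 — 3rd Wednesday is November 21, 2001.

November 21, 2001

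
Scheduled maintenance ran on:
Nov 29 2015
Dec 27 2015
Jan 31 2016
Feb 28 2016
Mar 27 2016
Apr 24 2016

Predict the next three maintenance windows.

May 29 2016, Jun 26 2016, Jul 31 2016

These are Sundays with 28, 35, 28, 28, 28-day gaps.
Each is the final Sunday of its month — Nov 29 2015 is past the 28th, so '4th Sunday' doesn't fit.
May 2016 ends with Sunday May 29 2016.
June 2016 ends with Sunday Jun 26 2016.
July 2016 ends with Sunday Jul 31 2016.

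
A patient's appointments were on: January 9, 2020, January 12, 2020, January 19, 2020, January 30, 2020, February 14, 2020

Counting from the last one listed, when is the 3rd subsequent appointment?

April 23, 2020

Gaps: 3, 7, 11, 15 days — each gap is 4 larger than the previous one.
Next gap: 19 days. February 14, 2020 + 19 days = March 4, 2020.
Next gap: 23 days. March 4, 2020 + 23 days = March 27, 2020.
Next gap: 27 days. March 27, 2020 + 27 days = April 23, 2020.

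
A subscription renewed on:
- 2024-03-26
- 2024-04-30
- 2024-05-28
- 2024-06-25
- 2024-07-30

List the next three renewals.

These are Tuesdays with 35, 28, 28, 35-day gaps.
Each is the final Tuesday of its month — 2024-04-30 is past the 28th, so '4th Tuesday' doesn't fit.
Last Tuesday of August 2024: 2024-08-27.
September 2024 ends with Tuesday 2024-09-24.
Last Tuesday of October 2024: 2024-10-29.

2024-08-27, 2024-09-24, 2024-10-29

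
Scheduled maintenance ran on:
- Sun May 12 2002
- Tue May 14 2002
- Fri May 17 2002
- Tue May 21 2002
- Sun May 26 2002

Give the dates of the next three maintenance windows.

Gaps: 2, 3, 4, 5 days — each gap is 1 larger than the previous one.
Next gap: 6 days. Sun May 26 2002 + 6 days = Sat Jun 1 2002.
Next gap: 7 days. Sat Jun 1 2002 + 7 days = Sat Jun 8 2002.
Next gap: 8 days. Sat Jun 8 2002 + 8 days = Sun Jun 16 2002.

Sat Jun 1 2002, Sat Jun 8 2002, Sun Jun 16 2002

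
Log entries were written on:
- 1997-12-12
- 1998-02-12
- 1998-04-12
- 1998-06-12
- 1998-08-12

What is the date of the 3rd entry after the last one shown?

The day-of-month is always 12 (62, 59, 61, 61 days between events).
So this recurs on the 12th of every 2 months.
Next: October 1998 → 1998-10-12.
Next: December 1998 → 1998-12-12.
Next: February 1999 → 1999-02-12.

1999-02-12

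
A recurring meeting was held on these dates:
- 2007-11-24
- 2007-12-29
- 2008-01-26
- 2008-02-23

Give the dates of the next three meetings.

2008-03-29, 2008-04-26, 2008-05-31

All Saturdays; the gaps (35, 28, 28) vary with month length.
This is the last Saturday of each month.
Last Saturday of March 2008: 2008-03-29.
April 2008 ends with Saturday 2008-04-26.
May 2008 ends with Saturday 2008-05-31.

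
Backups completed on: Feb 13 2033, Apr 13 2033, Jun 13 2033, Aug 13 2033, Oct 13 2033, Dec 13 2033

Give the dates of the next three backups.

Each date is the 13th; the gaps (59, 61, 61, 61, 61) track the month lengths.
The rule is the 13th of every 2 months.
Next: February 2034 → Feb 13 2034.
April 2034: Apr 13 2034.
June 2034: Jun 13 2034.

Feb 13 2034, Apr 13 2034, Jun 13 2034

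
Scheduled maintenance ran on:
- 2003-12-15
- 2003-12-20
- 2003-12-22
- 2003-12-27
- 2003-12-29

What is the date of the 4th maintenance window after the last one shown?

Every event lands on a Monday or Saturday (gaps cycle 5, 2, 5, 2).
So the schedule is: every Monday and Saturday.
Next Saturday: 2004-01-03.
The following Monday is 2004-01-05.
Next Saturday: 2004-01-10.
Next Monday: 2004-01-12.

2004-01-12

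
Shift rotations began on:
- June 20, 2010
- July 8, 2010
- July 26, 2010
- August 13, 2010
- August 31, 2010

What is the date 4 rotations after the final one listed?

November 11, 2010

The spacing is 18, 18, 18, 18 days — always 18 days.
August 31, 2010 + 18 days = September 18, 2010.
September 18, 2010 + 18 days = October 6, 2010.
October 6, 2010 + 18 days = October 24, 2010.
October 24, 2010 + 18 days = November 11, 2010.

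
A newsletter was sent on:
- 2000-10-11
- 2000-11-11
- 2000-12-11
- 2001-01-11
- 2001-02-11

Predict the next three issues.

2001-03-11, 2001-04-11, 2001-05-11

Each date is the 11th; the gaps (31, 30, 31, 31) track the month lengths.
The rule is the 11th of each month.
March 2001: 2001-03-11.
Next: April 2001 → 2001-04-11.
Next: May 2001 → 2001-05-11.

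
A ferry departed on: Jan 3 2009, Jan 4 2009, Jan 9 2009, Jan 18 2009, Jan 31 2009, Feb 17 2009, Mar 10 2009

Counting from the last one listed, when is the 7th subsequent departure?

Intervals are 1, 5, 9, 13, 17, 21 days — an arithmetic progression with common difference 4.
Next gap: 25 days. Mar 10 2009 + 25 days = Apr 4 2009.
Next gap: 29 days. Apr 4 2009 + 29 days = May 3 2009.
Next gap: 33 days. May 3 2009 + 33 days = Jun 5 2009.
Next gap: 37 days. Jun 5 2009 + 37 days = Jul 12 2009.
Next gap: 41 days. Jul 12 2009 + 41 days = Aug 22 2009.
Next gap: 45 days. Aug 22 2009 + 45 days = Oct 6 2009.
Next gap: 49 days. Oct 6 2009 + 49 days = Nov 24 2009.

Nov 24 2009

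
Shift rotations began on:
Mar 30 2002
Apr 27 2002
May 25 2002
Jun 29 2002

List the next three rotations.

Jul 27 2002, Aug 31 2002, Sep 28 2002

Every date is a Saturday; gaps 28, 28, 35 days.
Each is the last Saturday of its month (at least one falls on the 29th or later, ruling out '4th Saturday').
July 2002 ends with Saturday Jul 27 2002.
August 2002 ends with Saturday Aug 31 2002.
Last Saturday of September 2002: Sep 28 2002.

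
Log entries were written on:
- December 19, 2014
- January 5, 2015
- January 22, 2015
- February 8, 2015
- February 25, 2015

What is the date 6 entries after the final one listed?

June 7, 2015

Gaps between consecutive events: 17, 17, 17, 17 days — a constant 17-day interval.
February 25, 2015 + 17 days = March 14, 2015.
March 14, 2015 + 17 days = March 31, 2015.
March 31, 2015 + 17 days = April 17, 2015.
April 17, 2015 + 17 days = May 4, 2015.
May 4, 2015 + 17 days = May 21, 2015.
May 21, 2015 + 17 days = June 7, 2015.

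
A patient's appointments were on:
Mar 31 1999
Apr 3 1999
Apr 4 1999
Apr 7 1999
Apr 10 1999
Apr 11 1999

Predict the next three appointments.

Apr 14 1999, Apr 17 1999, Apr 18 1999

The gap pattern 3, 1, 3, 3, 1 repeats every 3 events.
These are the Wednesdays, Saturdays and Sundays of each week.
Next Wednesday: Apr 14 1999.
The following Saturday is Apr 17 1999.
Next Sunday: Apr 18 1999.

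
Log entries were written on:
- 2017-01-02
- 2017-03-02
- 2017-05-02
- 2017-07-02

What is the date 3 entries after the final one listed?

The day-of-month is always 2 (59, 61, 61 days between events).
So this recurs on the 2nd of every 2 months.
Next: September 2017 → 2017-09-02.
Next: November 2017 → 2017-11-02.
January 2018: 2018-01-02.

2018-01-02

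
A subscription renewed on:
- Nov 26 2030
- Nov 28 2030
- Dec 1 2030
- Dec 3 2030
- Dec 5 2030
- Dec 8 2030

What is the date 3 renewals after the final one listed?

Dec 15 2030

Gaps: 2, 3, 2, 2, 3 days — not constant, but cyclic with period 3.
The events fall on every Tuesday, Thursday and Sunday.
The following Tuesday is Dec 10 2030.
The following Thursday is Dec 12 2030.
Next Sunday: Dec 15 2030.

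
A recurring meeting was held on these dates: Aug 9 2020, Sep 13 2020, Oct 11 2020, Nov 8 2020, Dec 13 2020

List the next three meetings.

Jan 10 2021, Feb 14 2021, Mar 14 2021

All dates are Sundays, 35, 28, 28, 35 days apart.
Specifically, the 2nd Sunday of each month.
2nd Sunday of January 2021: Jan 10 2021.
February 2021 — 2nd Sunday is Feb 14 2021.
March 2021 — 2nd Sunday is Mar 14 2021.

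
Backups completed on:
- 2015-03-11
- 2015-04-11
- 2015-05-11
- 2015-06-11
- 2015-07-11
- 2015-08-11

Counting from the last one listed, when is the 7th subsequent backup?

2016-03-11

The day-of-month is always 11 (31, 30, 31, 30, 31 days between events).
So this recurs on the 11th of each month.
September 2015: 2015-09-11.
Next: October 2015 → 2015-10-11.
Next: November 2015 → 2015-11-11.
Next: December 2015 → 2015-12-11.
Next: January 2016 → 2016-01-11.
Next: February 2016 → 2016-02-11.
Next: March 2016 → 2016-03-11.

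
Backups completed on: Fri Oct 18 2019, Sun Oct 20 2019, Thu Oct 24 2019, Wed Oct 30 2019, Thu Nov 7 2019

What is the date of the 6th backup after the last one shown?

Wed Feb 5 2020

The spacing grows by 2 each time: 2, 4, 6, 8 days.
Next gap: 10 days. Thu Nov 7 2019 + 10 days = Sun Nov 17 2019.
Next gap: 12 days. Sun Nov 17 2019 + 12 days = Fri Nov 29 2019.
Next gap: 14 days. Fri Nov 29 2019 + 14 days = Fri Dec 13 2019.
Next gap: 16 days. Fri Dec 13 2019 + 16 days = Sun Dec 29 2019.
Next gap: 18 days. Sun Dec 29 2019 + 18 days = Thu Jan 16 2020.
Next gap: 20 days. Thu Jan 16 2020 + 20 days = Wed Feb 5 2020.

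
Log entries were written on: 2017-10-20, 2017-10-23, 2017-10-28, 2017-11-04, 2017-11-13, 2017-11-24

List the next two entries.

2017-12-07, 2017-12-22

Intervals are 3, 5, 7, 9, 11 days — an arithmetic progression with common difference 2.
Next gap: 13 days. 2017-11-24 + 13 days = 2017-12-07.
Next gap: 15 days. 2017-12-07 + 15 days = 2017-12-22.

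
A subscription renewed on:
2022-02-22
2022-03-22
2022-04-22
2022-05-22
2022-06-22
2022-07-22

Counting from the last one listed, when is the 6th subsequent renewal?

2023-01-22

Gaps: 28, 31, 30, 31, 30 days — not constant. Every event is on the 22nd of the month.
Pattern: the 22nd of each month.
Next: August 2022 → 2022-08-22.
September 2022: 2022-09-22.
Next: October 2022 → 2022-10-22.
November 2022: 2022-11-22.
December 2022: 2022-12-22.
January 2023: 2023-01-22.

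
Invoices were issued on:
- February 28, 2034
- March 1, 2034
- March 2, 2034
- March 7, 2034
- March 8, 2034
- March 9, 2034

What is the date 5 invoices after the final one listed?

Gaps: 1, 1, 5, 1, 1 days — not constant, but cyclic with period 3.
The events fall on every Tuesday, Wednesday and Thursday.
The following Tuesday is March 14, 2034.
Next Wednesday: March 15, 2034.
The following Thursday is March 16, 2034.
The following Tuesday is March 21, 2034.
The following Wednesday is March 22, 2034.

March 22, 2034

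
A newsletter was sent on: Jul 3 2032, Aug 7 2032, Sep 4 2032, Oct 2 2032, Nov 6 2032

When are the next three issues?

Dec 4 2032, Jan 1 2033, Feb 5 2033

All dates are Saturdays, 35, 28, 28, 35 days apart.
Specifically, the 1st Saturday of each month.
December 2032 — 1st Saturday is Dec 4 2032.
1st Saturday of January 2033: Jan 1 2033.
February 2033 — 1st Saturday is Feb 5 2033.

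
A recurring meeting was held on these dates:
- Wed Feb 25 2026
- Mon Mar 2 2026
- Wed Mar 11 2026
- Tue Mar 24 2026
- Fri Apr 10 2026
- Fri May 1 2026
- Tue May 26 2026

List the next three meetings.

Gaps: 5, 9, 13, 17, 21, 25 days — each gap is 4 larger than the previous one.
Next gap: 29 days. Tue May 26 2026 + 29 days = Wed Jun 24 2026.
Next gap: 33 days. Wed Jun 24 2026 + 33 days = Mon Jul 27 2026.
Next gap: 37 days. Mon Jul 27 2026 + 37 days = Wed Sep 2 2026.

Wed Jun 24 2026, Mon Jul 27 2026, Wed Sep 2 2026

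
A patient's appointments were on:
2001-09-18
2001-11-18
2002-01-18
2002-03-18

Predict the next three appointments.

Each date is the 18th; the gaps (61, 61, 59) track the month lengths.
The rule is the 18th of every 2 months.
Next: May 2002 → 2002-05-18.
July 2002: 2002-07-18.
September 2002: 2002-09-18.

2002-05-18, 2002-07-18, 2002-09-18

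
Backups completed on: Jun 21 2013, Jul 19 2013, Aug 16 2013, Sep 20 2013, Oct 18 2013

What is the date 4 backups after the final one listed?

These are Fridays at 28- or 35-day spacing (28, 28, 35, 28).
The pattern: 3rd Friday of the month.
November 2013 — 3rd Friday is Nov 15 2013.
3rd Friday of December 2013: Dec 20 2013.
January 2014 — 3rd Friday is Jan 17 2014.
3rd Friday of February 2014: Feb 21 2014.

Feb 21 2014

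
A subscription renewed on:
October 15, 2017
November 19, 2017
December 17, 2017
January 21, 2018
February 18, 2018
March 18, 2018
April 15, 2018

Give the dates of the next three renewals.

May 20, 2018; June 17, 2018; July 15, 2018

Gaps: 35, 28, 35, 28, 28, 28 days — a mix of 28 and 35. Every date is a Sunday.
Each is the 3rd Sunday of its month.
May 2018 — 3rd Sunday is May 20, 2018.
June 2018 — 3rd Sunday is June 17, 2018.
3rd Sunday of July 2018: July 15, 2018.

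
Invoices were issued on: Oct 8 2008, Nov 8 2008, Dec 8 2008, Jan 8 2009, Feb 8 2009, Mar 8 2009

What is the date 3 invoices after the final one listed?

Gaps: 31, 30, 31, 31, 28 days — not constant. Every event is on the 8th of the month.
Pattern: the 8th of each month.
April 2009: Apr 8 2009.
May 2009: May 8 2009.
June 2009: Jun 8 2009.

Jun 8 2009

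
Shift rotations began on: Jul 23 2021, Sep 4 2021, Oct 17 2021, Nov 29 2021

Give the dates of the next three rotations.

Jan 11 2022, Feb 23 2022, Apr 7 2022

Every event comes 43 days after the last (43, 43, 43).
Nov 29 2021 + 43 days = Jan 11 2022.
Jan 11 2022 + 43 days = Feb 23 2022.
Feb 23 2022 + 43 days = Apr 7 2022.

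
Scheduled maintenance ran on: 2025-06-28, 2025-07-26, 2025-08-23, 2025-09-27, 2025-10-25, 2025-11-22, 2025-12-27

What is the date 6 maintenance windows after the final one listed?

2026-06-27

Gaps: 28, 28, 35, 28, 28, 35 days — a mix of 28 and 35. Every date is a Saturday.
Each is the 4th Saturday of its month.
4th Saturday of January 2026: 2026-01-24.
4th Saturday of February 2026: 2026-02-28.
4th Saturday of March 2026: 2026-03-28.
April 2026 — 4th Saturday is 2026-04-25.
May 2026 — 4th Saturday is 2026-05-23.
June 2026 — 4th Saturday is 2026-06-27.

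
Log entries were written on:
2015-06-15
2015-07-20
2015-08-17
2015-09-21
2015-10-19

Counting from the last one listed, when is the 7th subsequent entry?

2016-05-16

All dates are Mondays, 35, 28, 35, 28 days apart.
Specifically, the 3rd Monday of each month.
3rd Monday of November 2015: 2015-11-16.
3rd Monday of December 2015: 2015-12-21.
January 2016 — 3rd Monday is 2016-01-18.
February 2016 — 3rd Monday is 2016-02-15.
3rd Monday of March 2016: 2016-03-21.
3rd Monday of April 2016: 2016-04-18.
3rd Monday of May 2016: 2016-05-16.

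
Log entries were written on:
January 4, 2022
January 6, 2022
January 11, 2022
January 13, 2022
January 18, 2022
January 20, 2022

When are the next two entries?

The gap pattern 2, 5, 2, 5, 2 repeats every 2 events.
These are the Tuesdays and Thursdays of each week.
Next Tuesday: January 25, 2022.
The following Thursday is January 27, 2022.

January 25, 2022; January 27, 2022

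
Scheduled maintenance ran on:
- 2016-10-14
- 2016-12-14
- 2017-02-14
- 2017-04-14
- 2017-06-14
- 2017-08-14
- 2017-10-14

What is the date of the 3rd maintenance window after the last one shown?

Gaps: 61, 62, 59, 61, 61, 61 days — not constant. Every event is on the 14th of the month.
Pattern: the 14th of every 2 months.
December 2017: 2017-12-14.
Next: February 2018 → 2018-02-14.
Next: April 2018 → 2018-04-14.

2018-04-14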